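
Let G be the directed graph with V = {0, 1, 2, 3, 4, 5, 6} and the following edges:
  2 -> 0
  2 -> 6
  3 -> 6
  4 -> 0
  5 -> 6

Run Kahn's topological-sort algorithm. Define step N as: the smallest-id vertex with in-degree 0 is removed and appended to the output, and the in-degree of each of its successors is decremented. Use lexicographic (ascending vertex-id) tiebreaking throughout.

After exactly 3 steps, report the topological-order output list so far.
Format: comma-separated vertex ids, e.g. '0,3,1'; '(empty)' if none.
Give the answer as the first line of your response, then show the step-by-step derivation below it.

1,2,3

step 1: output 1; order=[1]; indeg=(2,0,0,0,0,0,3)
step 2: output 2; order=[1,2]; indeg=(1,0,0,0,0,0,2)
step 3: output 3; order=[1,2,3]; indeg=(1,0,0,0,0,0,1)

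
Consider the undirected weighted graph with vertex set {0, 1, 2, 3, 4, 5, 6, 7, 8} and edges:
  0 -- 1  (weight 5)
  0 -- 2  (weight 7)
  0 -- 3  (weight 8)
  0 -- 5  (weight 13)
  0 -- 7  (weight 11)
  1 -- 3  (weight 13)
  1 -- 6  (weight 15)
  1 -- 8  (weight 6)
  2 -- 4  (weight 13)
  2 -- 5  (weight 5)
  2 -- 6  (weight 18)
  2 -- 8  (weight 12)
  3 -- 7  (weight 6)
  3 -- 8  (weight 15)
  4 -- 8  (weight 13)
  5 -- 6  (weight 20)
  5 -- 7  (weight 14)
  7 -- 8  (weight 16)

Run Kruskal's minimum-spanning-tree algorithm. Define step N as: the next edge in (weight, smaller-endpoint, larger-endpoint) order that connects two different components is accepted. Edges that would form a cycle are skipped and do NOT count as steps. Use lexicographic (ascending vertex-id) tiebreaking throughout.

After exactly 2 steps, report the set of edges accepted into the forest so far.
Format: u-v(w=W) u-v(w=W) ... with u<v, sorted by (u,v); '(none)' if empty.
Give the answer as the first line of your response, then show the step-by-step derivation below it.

0-1(w=5) 2-5(w=5)

step 1: add edge 0-1 (w=5); MST = {0-1(w=5)}
step 2: add edge 2-5 (w=5); MST = {0-1(w=5) 2-5(w=5)}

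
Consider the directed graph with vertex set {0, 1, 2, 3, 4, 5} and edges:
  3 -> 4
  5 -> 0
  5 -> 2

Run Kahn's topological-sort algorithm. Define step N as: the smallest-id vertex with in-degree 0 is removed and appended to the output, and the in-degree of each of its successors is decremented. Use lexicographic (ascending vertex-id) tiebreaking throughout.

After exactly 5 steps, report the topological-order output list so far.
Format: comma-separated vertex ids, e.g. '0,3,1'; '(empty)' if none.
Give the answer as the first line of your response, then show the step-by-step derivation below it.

1,3,4,5,0

step 1: output 1; order=[1]; indeg=(1,0,1,0,1,0)
step 2: output 3; order=[1,3]; indeg=(1,0,1,0,0,0)
step 3: output 4; order=[1,3,4]; indeg=(1,0,1,0,0,0)
step 4: output 5; order=[1,3,4,5]; indeg=(0,0,0,0,0,0)
step 5: output 0; order=[1,3,4,5,0]; indeg=(0,0,0,0,0,0)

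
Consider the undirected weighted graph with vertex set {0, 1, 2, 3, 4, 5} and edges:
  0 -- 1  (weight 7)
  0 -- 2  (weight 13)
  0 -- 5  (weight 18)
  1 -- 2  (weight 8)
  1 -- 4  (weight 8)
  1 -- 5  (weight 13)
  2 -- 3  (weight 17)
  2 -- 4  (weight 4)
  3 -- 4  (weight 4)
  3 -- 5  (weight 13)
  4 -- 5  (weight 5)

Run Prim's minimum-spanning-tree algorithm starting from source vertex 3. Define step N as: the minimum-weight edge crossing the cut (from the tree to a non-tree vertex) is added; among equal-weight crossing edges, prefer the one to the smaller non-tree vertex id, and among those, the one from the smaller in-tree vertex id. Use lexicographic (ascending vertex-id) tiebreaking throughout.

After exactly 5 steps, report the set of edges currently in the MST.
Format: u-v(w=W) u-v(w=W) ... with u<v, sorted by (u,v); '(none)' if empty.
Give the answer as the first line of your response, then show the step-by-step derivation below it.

0-1(w=7) 1-2(w=8) 2-4(w=4) 3-4(w=4) 4-5(w=5)

step 1: add edge 3-4 (w=4); MST = {3-4(w=4)}
step 2: add edge 2-4 (w=4); MST = {2-4(w=4) 3-4(w=4)}
step 3: add edge 4-5 (w=5); MST = {2-4(w=4) 3-4(w=4) 4-5(w=5)}
step 4: add edge 1-2 (w=8); MST = {1-2(w=8) 2-4(w=4) 3-4(w=4) 4-5(w=5)}
step 5: add edge 0-1 (w=7); MST = {0-1(w=7) 1-2(w=8) 2-4(w=4) 3-4(w=4) 4-5(w=5)}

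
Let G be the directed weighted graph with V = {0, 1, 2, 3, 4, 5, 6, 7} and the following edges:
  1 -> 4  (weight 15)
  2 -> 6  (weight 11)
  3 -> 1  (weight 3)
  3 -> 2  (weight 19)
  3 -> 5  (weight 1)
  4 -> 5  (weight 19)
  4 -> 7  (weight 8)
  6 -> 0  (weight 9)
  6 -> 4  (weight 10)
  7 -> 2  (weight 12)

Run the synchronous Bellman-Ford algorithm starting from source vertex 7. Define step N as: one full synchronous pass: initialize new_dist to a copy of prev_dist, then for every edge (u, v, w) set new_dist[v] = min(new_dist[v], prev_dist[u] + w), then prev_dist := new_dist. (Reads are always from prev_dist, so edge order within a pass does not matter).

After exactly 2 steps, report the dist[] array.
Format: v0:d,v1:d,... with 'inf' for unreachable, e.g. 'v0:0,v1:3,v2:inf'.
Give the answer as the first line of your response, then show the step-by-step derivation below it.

v0:inf,v1:inf,v2:12,v3:inf,v4:inf,v5:inf,v6:23,v7:0

step 1: dist = v0:inf,v1:inf,v2:12,v3:inf,v4:inf,v5:inf,v6:inf,v7:0
step 2: dist = v0:inf,v1:inf,v2:12,v3:inf,v4:inf,v5:inf,v6:23,v7:0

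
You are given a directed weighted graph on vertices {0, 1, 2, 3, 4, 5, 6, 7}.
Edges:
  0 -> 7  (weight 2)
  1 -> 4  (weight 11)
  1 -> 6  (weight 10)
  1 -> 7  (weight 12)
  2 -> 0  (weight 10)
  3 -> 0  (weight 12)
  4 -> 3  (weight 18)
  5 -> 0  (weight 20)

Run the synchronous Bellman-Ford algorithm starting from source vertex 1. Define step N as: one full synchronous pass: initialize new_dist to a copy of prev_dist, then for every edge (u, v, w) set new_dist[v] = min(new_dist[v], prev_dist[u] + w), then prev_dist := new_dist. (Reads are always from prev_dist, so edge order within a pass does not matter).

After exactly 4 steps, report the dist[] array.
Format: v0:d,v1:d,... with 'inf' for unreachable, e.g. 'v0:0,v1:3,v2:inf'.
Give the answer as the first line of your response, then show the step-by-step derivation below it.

v0:41,v1:0,v2:inf,v3:29,v4:11,v5:inf,v6:10,v7:12

step 1: dist = v0:inf,v1:0,v2:inf,v3:inf,v4:11,v5:inf,v6:10,v7:12
step 2: dist = v0:inf,v1:0,v2:inf,v3:29,v4:11,v5:inf,v6:10,v7:12
step 3: dist = v0:41,v1:0,v2:inf,v3:29,v4:11,v5:inf,v6:10,v7:12
step 4: dist = v0:41,v1:0,v2:inf,v3:29,v4:11,v5:inf,v6:10,v7:12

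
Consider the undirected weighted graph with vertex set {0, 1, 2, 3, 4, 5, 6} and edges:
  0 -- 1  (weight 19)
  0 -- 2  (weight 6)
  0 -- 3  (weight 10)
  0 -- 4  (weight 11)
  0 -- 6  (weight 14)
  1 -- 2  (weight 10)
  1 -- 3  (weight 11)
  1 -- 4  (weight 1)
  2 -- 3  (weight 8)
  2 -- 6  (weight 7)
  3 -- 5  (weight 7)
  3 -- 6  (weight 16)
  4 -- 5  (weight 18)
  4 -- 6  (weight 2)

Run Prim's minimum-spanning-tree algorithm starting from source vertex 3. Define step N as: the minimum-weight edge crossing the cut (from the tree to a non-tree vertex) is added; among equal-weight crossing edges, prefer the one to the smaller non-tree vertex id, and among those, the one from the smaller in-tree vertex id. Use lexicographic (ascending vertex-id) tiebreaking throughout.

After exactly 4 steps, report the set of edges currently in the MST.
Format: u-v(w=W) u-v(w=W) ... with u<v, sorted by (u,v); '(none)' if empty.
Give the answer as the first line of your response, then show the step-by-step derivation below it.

0-2(w=6) 2-3(w=8) 2-6(w=7) 3-5(w=7)

step 1: add edge 3-5 (w=7); MST = {3-5(w=7)}
step 2: add edge 2-3 (w=8); MST = {2-3(w=8) 3-5(w=7)}
step 3: add edge 0-2 (w=6); MST = {0-2(w=6) 2-3(w=8) 3-5(w=7)}
step 4: add edge 2-6 (w=7); MST = {0-2(w=6) 2-3(w=8) 2-6(w=7) 3-5(w=7)}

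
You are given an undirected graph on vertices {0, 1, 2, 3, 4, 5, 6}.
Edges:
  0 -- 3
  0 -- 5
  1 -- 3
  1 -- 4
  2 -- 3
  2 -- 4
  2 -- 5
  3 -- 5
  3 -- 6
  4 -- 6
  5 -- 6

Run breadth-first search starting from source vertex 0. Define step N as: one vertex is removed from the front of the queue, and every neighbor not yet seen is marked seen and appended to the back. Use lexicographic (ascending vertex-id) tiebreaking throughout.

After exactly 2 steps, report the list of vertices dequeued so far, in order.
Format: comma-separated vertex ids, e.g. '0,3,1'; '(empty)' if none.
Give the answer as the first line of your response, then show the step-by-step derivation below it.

0,3

step 1: dequeue 0; queue=[3,5]; order=0
step 2: dequeue 3; queue=[5,1,2,6]; order=0,3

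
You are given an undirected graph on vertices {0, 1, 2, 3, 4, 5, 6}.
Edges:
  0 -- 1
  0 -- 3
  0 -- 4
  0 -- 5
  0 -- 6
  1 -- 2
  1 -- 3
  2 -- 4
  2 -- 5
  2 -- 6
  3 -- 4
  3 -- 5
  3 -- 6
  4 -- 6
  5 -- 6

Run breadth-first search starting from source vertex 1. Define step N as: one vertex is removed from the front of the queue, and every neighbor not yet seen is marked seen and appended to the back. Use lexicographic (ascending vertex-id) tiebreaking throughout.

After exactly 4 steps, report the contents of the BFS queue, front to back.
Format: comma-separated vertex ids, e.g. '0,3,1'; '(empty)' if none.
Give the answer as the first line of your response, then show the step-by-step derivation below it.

4,5,6

step 1: dequeue 1; queue=[0,2,3]; order=1
step 2: dequeue 0; queue=[2,3,4,5,6]; order=1,0
step 3: dequeue 2; queue=[3,4,5,6]; order=1,0,2
step 4: dequeue 3; queue=[4,5,6]; order=1,0,2,3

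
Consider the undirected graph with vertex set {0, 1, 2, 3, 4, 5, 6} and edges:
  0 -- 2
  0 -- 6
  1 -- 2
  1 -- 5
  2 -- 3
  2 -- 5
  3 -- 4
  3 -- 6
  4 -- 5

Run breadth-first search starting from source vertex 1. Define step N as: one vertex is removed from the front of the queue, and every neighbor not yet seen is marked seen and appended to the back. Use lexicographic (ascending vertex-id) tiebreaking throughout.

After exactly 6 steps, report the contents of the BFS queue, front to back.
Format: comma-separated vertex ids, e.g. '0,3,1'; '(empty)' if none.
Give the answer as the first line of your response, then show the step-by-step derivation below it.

6

step 1: dequeue 1; queue=[2,5]; order=1
step 2: dequeue 2; queue=[5,0,3]; order=1,2
step 3: dequeue 5; queue=[0,3,4]; order=1,2,5
step 4: dequeue 0; queue=[3,4,6]; order=1,2,5,0
step 5: dequeue 3; queue=[4,6]; order=1,2,5,0,3
step 6: dequeue 4; queue=[6]; order=1,2,5,0,3,4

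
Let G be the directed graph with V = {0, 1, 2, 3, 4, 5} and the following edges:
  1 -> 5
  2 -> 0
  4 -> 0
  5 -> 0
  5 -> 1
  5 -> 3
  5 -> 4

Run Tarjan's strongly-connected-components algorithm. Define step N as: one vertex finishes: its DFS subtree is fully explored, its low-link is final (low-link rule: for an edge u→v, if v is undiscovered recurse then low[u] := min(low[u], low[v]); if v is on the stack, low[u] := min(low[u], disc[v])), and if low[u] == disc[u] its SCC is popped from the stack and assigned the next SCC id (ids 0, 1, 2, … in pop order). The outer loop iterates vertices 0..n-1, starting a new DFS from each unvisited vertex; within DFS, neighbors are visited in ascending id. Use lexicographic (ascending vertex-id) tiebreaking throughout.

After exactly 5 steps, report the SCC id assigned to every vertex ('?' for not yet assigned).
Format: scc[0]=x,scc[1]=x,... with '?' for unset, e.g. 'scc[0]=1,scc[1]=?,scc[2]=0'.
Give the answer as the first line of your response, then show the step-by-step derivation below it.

scc[0]=0,scc[1]=3,scc[2]=?,scc[3]=1,scc[4]=2,scc[5]=3

step 1: low=(low[0]=0,low[1]=?,low[2]=?,low[3]=?,low[4]=?,low[5]=?); scc=(scc[0]=0,scc[1]=?,scc[2]=?,scc[3]=?,scc[4]=?,scc[5]=?)
step 2: low=(low[0]=0,low[1]=1,low[2]=?,low[3]=3,low[4]=?,low[5]=1); scc=(scc[0]=0,scc[1]=?,scc[2]=?,scc[3]=1,scc[4]=?,scc[5]=?)
step 3: low=(low[0]=0,low[1]=1,low[2]=?,low[3]=3,low[4]=4,low[5]=1); scc=(scc[0]=0,scc[1]=?,scc[2]=?,scc[3]=1,scc[4]=2,scc[5]=?)
step 4: low=(low[0]=0,low[1]=1,low[2]=?,low[3]=3,low[4]=4,low[5]=1); scc=(scc[0]=0,scc[1]=?,scc[2]=?,scc[3]=1,scc[4]=2,scc[5]=?)
step 5: low=(low[0]=0,low[1]=1,low[2]=?,low[3]=3,low[4]=4,low[5]=1); scc=(scc[0]=0,scc[1]=3,scc[2]=?,scc[3]=1,scc[4]=2,scc[5]=3)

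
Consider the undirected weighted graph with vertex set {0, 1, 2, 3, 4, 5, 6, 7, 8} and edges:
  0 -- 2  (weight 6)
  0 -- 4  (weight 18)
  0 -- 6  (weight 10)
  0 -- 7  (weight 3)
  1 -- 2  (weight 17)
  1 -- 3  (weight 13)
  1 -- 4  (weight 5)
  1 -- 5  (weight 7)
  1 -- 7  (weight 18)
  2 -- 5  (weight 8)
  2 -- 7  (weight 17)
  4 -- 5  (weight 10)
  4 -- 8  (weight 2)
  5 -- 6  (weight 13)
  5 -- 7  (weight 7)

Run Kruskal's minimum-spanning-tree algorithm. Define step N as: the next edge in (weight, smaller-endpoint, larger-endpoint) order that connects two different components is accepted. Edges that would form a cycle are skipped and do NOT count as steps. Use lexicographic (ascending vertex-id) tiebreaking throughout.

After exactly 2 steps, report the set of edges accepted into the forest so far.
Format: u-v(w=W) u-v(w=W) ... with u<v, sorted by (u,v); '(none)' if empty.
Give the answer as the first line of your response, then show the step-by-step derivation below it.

0-7(w=3) 4-8(w=2)

step 1: add edge 4-8 (w=2); MST = {4-8(w=2)}
step 2: add edge 0-7 (w=3); MST = {0-7(w=3) 4-8(w=2)}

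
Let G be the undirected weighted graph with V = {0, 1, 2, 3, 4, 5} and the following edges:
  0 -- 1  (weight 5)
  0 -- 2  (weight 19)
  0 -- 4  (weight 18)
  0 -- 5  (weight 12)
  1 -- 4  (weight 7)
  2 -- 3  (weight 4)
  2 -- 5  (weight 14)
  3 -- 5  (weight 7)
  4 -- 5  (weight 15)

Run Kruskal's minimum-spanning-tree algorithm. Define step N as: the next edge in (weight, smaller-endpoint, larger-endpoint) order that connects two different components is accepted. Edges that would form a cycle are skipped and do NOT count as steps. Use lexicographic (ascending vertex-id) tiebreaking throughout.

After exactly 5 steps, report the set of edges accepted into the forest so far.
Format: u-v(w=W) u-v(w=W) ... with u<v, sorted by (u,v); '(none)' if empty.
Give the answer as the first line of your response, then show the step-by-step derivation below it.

0-1(w=5) 0-5(w=12) 1-4(w=7) 2-3(w=4) 3-5(w=7)

step 1: add edge 2-3 (w=4); MST = {2-3(w=4)}
step 2: add edge 0-1 (w=5); MST = {0-1(w=5) 2-3(w=4)}
step 3: add edge 1-4 (w=7); MST = {0-1(w=5) 1-4(w=7) 2-3(w=4)}
step 4: add edge 3-5 (w=7); MST = {0-1(w=5) 1-4(w=7) 2-3(w=4) 3-5(w=7)}
step 5: add edge 0-5 (w=12); MST = {0-1(w=5) 0-5(w=12) 1-4(w=7) 2-3(w=4) 3-5(w=7)}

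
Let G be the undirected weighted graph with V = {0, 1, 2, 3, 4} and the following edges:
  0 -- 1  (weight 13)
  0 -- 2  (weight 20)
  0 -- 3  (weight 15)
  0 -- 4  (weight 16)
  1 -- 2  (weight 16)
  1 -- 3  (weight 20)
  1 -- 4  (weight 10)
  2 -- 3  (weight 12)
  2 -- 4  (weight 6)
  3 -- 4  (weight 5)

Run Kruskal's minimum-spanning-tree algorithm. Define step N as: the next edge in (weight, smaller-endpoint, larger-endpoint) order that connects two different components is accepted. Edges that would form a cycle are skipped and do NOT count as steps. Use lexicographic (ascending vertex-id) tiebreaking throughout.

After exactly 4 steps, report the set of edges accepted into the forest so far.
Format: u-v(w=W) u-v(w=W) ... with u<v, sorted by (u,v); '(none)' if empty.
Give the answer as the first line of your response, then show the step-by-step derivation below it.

0-1(w=13) 1-4(w=10) 2-4(w=6) 3-4(w=5)

step 1: add edge 3-4 (w=5); MST = {3-4(w=5)}
step 2: add edge 2-4 (w=6); MST = {2-4(w=6) 3-4(w=5)}
step 3: add edge 1-4 (w=10); MST = {1-4(w=10) 2-4(w=6) 3-4(w=5)}
step 4: add edge 0-1 (w=13); MST = {0-1(w=13) 1-4(w=10) 2-4(w=6) 3-4(w=5)}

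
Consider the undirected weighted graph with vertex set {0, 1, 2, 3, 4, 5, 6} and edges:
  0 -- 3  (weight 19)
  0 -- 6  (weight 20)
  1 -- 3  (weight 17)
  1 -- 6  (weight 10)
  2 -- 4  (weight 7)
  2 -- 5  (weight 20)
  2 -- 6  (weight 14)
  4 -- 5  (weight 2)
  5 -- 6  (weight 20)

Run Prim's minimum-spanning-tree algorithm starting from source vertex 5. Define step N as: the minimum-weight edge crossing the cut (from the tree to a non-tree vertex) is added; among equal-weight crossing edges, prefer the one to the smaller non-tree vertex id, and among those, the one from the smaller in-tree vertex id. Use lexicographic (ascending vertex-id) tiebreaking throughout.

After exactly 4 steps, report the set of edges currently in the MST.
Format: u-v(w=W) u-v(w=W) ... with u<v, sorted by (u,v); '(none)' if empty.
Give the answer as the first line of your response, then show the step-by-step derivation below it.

1-6(w=10) 2-4(w=7) 2-6(w=14) 4-5(w=2)

step 1: add edge 4-5 (w=2); MST = {4-5(w=2)}
step 2: add edge 2-4 (w=7); MST = {2-4(w=7) 4-5(w=2)}
step 3: add edge 2-6 (w=14); MST = {2-4(w=7) 2-6(w=14) 4-5(w=2)}
step 4: add edge 1-6 (w=10); MST = {1-6(w=10) 2-4(w=7) 2-6(w=14) 4-5(w=2)}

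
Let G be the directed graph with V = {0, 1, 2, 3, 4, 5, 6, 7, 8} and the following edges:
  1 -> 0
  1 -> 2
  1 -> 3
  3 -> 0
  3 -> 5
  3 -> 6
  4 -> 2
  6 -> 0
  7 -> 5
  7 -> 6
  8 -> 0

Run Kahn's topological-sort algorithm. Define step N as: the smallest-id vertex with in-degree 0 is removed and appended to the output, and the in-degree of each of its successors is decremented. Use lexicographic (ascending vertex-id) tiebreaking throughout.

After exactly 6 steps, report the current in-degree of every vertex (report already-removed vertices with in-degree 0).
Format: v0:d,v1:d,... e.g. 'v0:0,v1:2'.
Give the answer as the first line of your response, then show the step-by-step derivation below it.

v0:2,v1:0,v2:0,v3:0,v4:0,v5:0,v6:0,v7:0,v8:0

step 1: output 1; order=[1]; indeg=(3,0,1,0,0,2,2,0,0)
step 2: output 3; order=[1,3]; indeg=(2,0,1,0,0,1,1,0,0)
step 3: output 4; order=[1,3,4]; indeg=(2,0,0,0,0,1,1,0,0)
step 4: output 2; order=[1,3,4,2]; indeg=(2,0,0,0,0,1,1,0,0)
step 5: output 7; order=[1,3,4,2,7]; indeg=(2,0,0,0,0,0,0,0,0)
step 6: output 5; order=[1,3,4,2,7,5]; indeg=(2,0,0,0,0,0,0,0,0)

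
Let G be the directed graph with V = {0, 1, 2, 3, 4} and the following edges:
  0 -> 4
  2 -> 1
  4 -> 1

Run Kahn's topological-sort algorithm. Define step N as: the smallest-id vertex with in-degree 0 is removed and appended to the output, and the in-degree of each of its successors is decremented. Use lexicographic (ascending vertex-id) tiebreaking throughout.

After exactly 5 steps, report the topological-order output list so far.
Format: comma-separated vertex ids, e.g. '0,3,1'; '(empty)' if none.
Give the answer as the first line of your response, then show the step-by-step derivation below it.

0,2,3,4,1

step 1: output 0; order=[0]; indeg=(0,2,0,0,0)
step 2: output 2; order=[0,2]; indeg=(0,1,0,0,0)
step 3: output 3; order=[0,2,3]; indeg=(0,1,0,0,0)
step 4: output 4; order=[0,2,3,4]; indeg=(0,0,0,0,0)
step 5: output 1; order=[0,2,3,4,1]; indeg=(0,0,0,0,0)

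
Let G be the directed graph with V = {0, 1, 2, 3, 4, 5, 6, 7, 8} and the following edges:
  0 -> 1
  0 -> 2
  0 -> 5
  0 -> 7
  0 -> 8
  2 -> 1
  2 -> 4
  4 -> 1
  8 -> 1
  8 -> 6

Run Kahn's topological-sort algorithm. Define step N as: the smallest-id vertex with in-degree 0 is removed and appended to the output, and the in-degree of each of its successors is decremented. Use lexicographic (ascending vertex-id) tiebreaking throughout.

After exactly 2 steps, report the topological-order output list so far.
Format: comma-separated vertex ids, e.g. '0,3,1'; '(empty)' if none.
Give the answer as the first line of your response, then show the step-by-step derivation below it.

0,2

step 1: output 0; order=[0]; indeg=(0,3,0,0,1,0,1,0,0)
step 2: output 2; order=[0,2]; indeg=(0,2,0,0,0,0,1,0,0)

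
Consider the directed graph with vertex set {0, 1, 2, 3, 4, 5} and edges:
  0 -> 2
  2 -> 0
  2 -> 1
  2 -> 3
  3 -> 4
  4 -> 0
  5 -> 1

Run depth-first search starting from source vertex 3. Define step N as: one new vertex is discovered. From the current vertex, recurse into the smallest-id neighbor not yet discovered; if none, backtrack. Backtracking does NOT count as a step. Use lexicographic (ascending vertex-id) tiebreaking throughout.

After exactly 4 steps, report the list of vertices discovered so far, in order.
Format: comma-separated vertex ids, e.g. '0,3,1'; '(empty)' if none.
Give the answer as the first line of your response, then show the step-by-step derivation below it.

3,4,0,2

step 1: discover 3; path=3; order=3
step 2: discover 4; path=3>4; order=3,4
step 3: discover 0; path=3>4>0; order=3,4,0
step 4: discover 2; path=3>4>0>2; order=3,4,0,2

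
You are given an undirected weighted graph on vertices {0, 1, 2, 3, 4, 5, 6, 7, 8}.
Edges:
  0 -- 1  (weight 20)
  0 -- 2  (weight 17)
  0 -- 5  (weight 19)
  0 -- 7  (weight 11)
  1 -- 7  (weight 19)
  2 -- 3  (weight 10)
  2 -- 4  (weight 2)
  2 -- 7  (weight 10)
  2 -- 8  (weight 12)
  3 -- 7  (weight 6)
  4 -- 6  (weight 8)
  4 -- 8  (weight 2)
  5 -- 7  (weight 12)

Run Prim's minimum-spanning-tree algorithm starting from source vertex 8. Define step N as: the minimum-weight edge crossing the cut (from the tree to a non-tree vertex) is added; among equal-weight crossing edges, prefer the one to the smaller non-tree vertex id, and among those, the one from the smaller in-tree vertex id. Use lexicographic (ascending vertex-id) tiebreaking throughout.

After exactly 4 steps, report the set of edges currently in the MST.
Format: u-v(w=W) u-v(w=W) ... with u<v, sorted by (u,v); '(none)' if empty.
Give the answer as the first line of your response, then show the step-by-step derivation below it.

2-3(w=10) 2-4(w=2) 4-6(w=8) 4-8(w=2)

step 1: add edge 4-8 (w=2); MST = {4-8(w=2)}
step 2: add edge 2-4 (w=2); MST = {2-4(w=2) 4-8(w=2)}
step 3: add edge 4-6 (w=8); MST = {2-4(w=2) 4-6(w=8) 4-8(w=2)}
step 4: add edge 2-3 (w=10); MST = {2-3(w=10) 2-4(w=2) 4-6(w=8) 4-8(w=2)}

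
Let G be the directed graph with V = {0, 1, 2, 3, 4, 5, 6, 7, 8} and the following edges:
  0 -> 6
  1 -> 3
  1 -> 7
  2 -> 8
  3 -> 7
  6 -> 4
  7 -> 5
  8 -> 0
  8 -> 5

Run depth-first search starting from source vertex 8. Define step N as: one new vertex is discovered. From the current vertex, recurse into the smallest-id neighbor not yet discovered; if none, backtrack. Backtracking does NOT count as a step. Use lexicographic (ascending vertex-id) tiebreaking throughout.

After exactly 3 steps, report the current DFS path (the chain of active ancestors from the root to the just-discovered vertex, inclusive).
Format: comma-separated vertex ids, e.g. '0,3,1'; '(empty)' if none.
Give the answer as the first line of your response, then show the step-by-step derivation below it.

8,0,6

step 1: discover 8; path=8; order=8
step 2: discover 0; path=8>0; order=8,0
step 3: discover 6; path=8>0>6; order=8,0,6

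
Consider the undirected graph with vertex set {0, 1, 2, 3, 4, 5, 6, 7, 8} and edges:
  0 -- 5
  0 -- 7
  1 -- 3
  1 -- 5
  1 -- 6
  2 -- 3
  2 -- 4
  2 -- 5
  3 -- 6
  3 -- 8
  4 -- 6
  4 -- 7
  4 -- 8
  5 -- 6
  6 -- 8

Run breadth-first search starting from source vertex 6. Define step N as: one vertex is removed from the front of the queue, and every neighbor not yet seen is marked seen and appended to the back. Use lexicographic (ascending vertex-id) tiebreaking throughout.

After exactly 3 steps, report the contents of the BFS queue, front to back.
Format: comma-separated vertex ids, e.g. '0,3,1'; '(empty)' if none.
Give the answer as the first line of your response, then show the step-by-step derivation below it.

4,5,8,2

step 1: dequeue 6; queue=[1,3,4,5,8]; order=6
step 2: dequeue 1; queue=[3,4,5,8]; order=6,1
step 3: dequeue 3; queue=[4,5,8,2]; order=6,1,3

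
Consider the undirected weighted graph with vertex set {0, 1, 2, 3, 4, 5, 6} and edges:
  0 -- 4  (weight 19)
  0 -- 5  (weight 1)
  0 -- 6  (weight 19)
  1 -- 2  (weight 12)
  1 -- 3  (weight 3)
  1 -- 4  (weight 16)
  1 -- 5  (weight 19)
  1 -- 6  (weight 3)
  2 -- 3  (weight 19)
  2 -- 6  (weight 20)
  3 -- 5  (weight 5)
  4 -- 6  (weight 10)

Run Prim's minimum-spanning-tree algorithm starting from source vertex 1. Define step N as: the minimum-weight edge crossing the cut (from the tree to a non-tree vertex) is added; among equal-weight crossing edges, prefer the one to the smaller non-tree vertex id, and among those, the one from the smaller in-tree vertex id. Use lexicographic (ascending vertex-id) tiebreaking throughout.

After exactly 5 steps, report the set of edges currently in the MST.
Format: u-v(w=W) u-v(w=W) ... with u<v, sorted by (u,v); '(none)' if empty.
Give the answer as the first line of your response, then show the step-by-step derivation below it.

0-5(w=1) 1-3(w=3) 1-6(w=3) 3-5(w=5) 4-6(w=10)

step 1: add edge 1-3 (w=3); MST = {1-3(w=3)}
step 2: add edge 1-6 (w=3); MST = {1-3(w=3) 1-6(w=3)}
step 3: add edge 3-5 (w=5); MST = {1-3(w=3) 1-6(w=3) 3-5(w=5)}
step 4: add edge 0-5 (w=1); MST = {0-5(w=1) 1-3(w=3) 1-6(w=3) 3-5(w=5)}
step 5: add edge 4-6 (w=10); MST = {0-5(w=1) 1-3(w=3) 1-6(w=3) 3-5(w=5) 4-6(w=10)}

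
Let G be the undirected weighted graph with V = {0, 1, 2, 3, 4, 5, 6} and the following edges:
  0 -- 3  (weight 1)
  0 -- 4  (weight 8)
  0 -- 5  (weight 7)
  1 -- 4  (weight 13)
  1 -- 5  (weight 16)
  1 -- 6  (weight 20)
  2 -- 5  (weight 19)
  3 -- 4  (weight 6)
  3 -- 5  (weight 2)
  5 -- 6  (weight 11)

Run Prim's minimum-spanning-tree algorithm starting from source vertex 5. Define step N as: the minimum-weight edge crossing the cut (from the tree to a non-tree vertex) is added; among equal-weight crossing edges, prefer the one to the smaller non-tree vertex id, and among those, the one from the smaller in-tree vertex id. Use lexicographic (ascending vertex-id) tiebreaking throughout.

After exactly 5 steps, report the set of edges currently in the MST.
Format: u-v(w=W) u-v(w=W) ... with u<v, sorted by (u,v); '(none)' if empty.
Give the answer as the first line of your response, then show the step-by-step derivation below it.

0-3(w=1) 1-4(w=13) 3-4(w=6) 3-5(w=2) 5-6(w=11)

step 1: add edge 3-5 (w=2); MST = {3-5(w=2)}
step 2: add edge 0-3 (w=1); MST = {0-3(w=1) 3-5(w=2)}
step 3: add edge 3-4 (w=6); MST = {0-3(w=1) 3-4(w=6) 3-5(w=2)}
step 4: add edge 5-6 (w=11); MST = {0-3(w=1) 3-4(w=6) 3-5(w=2) 5-6(w=11)}
step 5: add edge 1-4 (w=13); MST = {0-3(w=1) 1-4(w=13) 3-4(w=6) 3-5(w=2) 5-6(w=11)}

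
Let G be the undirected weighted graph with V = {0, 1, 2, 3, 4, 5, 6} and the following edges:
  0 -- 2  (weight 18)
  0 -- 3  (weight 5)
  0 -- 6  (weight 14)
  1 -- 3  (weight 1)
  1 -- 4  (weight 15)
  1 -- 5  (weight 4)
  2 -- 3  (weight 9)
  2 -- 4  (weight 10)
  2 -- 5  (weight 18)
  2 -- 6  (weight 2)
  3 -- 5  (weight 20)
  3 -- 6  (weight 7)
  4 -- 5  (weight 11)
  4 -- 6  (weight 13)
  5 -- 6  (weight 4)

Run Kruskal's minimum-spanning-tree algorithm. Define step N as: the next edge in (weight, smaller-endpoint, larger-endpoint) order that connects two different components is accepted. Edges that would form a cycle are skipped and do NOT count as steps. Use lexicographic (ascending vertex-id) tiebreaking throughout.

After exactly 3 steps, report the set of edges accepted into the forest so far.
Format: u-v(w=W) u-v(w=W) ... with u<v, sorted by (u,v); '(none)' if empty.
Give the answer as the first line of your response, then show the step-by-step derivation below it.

1-3(w=1) 1-5(w=4) 2-6(w=2)

step 1: add edge 1-3 (w=1); MST = {1-3(w=1)}
step 2: add edge 2-6 (w=2); MST = {1-3(w=1) 2-6(w=2)}
step 3: add edge 1-5 (w=4); MST = {1-3(w=1) 1-5(w=4) 2-6(w=2)}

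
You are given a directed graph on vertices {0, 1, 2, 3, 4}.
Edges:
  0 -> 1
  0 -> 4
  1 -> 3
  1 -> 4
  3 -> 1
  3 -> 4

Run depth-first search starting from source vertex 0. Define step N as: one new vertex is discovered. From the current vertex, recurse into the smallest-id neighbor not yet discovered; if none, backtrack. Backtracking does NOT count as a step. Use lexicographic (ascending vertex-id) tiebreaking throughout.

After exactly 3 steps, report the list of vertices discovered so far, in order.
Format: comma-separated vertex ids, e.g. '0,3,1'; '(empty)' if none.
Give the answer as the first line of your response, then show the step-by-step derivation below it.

0,1,3

step 1: discover 0; path=0; order=0
step 2: discover 1; path=0>1; order=0,1
step 3: discover 3; path=0>1>3; order=0,1,3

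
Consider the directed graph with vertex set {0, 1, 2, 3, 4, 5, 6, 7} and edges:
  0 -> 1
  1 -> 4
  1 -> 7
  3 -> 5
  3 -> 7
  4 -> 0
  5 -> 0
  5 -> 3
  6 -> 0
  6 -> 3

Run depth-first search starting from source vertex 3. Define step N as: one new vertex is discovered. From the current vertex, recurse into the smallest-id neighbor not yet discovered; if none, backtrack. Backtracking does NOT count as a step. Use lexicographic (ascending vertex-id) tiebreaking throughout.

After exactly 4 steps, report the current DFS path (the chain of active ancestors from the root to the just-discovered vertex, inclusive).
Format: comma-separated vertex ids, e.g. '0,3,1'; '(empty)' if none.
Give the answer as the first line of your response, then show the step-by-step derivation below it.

3,5,0,1

step 1: discover 3; path=3; order=3
step 2: discover 5; path=3>5; order=3,5
step 3: discover 0; path=3>5>0; order=3,5,0
step 4: discover 1; path=3>5>0>1; order=3,5,0,1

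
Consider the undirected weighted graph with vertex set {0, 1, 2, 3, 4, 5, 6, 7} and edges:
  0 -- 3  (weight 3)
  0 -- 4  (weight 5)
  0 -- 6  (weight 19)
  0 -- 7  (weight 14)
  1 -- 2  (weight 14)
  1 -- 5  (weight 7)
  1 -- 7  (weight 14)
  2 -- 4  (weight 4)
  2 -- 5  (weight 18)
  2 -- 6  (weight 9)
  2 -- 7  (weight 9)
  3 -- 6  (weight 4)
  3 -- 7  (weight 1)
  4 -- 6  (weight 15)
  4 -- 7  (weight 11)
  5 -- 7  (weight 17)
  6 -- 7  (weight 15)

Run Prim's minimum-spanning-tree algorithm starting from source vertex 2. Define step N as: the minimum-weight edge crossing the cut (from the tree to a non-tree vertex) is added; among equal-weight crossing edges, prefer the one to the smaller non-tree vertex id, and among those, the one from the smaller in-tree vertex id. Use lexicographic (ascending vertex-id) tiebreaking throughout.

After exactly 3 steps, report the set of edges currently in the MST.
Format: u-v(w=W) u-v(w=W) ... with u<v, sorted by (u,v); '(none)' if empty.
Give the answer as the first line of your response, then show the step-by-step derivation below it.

0-3(w=3) 0-4(w=5) 2-4(w=4)

step 1: add edge 2-4 (w=4); MST = {2-4(w=4)}
step 2: add edge 0-4 (w=5); MST = {0-4(w=5) 2-4(w=4)}
step 3: add edge 0-3 (w=3); MST = {0-3(w=3) 0-4(w=5) 2-4(w=4)}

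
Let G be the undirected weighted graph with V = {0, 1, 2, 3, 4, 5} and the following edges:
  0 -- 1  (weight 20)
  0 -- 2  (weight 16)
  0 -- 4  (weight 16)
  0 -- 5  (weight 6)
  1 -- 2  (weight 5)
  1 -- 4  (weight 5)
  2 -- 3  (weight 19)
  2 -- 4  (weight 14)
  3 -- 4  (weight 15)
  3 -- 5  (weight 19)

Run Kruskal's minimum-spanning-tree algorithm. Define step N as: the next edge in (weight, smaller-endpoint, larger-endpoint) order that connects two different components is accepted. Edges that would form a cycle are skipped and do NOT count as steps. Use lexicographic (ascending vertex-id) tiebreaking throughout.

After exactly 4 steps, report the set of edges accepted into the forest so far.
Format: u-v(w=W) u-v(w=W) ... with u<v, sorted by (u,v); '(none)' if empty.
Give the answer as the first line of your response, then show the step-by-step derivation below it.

0-5(w=6) 1-2(w=5) 1-4(w=5) 3-4(w=15)

step 1: add edge 1-2 (w=5); MST = {1-2(w=5)}
step 2: add edge 1-4 (w=5); MST = {1-2(w=5) 1-4(w=5)}
step 3: add edge 0-5 (w=6); MST = {0-5(w=6) 1-2(w=5) 1-4(w=5)}
step 4: add edge 3-4 (w=15); MST = {0-5(w=6) 1-2(w=5) 1-4(w=5) 3-4(w=15)}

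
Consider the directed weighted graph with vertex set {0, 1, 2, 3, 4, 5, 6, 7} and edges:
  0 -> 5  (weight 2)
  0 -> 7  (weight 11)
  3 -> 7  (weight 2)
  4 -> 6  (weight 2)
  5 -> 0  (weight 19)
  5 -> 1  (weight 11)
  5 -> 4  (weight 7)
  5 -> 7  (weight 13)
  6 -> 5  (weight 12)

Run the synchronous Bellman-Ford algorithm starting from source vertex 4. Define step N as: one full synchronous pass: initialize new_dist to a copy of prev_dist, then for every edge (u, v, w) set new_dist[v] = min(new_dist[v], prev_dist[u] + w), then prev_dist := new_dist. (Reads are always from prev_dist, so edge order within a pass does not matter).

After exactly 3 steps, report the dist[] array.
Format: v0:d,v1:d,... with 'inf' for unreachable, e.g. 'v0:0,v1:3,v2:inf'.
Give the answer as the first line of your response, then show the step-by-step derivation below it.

v0:33,v1:25,v2:inf,v3:inf,v4:0,v5:14,v6:2,v7:27

step 1: dist = v0:inf,v1:inf,v2:inf,v3:inf,v4:0,v5:inf,v6:2,v7:inf
step 2: dist = v0:inf,v1:inf,v2:inf,v3:inf,v4:0,v5:14,v6:2,v7:inf
step 3: dist = v0:33,v1:25,v2:inf,v3:inf,v4:0,v5:14,v6:2,v7:27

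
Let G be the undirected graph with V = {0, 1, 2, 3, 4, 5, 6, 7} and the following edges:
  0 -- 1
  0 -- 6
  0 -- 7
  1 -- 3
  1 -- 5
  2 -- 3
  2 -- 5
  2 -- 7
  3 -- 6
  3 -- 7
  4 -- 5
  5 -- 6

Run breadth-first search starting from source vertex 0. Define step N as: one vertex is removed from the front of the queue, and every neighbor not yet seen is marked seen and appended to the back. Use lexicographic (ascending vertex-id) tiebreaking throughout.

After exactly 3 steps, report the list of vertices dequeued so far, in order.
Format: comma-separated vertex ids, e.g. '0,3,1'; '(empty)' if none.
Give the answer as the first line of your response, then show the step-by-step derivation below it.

0,1,6

step 1: dequeue 0; queue=[1,6,7]; order=0
step 2: dequeue 1; queue=[6,7,3,5]; order=0,1
step 3: dequeue 6; queue=[7,3,5]; order=0,1,6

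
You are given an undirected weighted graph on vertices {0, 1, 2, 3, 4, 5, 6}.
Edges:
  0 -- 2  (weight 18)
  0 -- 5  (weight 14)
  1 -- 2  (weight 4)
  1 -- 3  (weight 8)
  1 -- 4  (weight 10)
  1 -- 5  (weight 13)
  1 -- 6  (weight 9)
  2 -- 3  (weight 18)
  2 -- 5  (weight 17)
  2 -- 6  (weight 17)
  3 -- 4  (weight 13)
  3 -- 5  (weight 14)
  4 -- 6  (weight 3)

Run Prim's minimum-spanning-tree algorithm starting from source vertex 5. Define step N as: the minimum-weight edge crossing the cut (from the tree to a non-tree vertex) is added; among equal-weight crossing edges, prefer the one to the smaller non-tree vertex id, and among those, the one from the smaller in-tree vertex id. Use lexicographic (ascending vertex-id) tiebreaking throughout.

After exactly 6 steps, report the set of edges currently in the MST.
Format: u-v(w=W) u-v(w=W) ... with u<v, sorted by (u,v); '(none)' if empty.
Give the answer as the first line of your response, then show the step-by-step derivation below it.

0-5(w=14) 1-2(w=4) 1-3(w=8) 1-5(w=13) 1-6(w=9) 4-6(w=3)

step 1: add edge 1-5 (w=13); MST = {1-5(w=13)}
step 2: add edge 1-2 (w=4); MST = {1-2(w=4) 1-5(w=13)}
step 3: add edge 1-3 (w=8); MST = {1-2(w=4) 1-3(w=8) 1-5(w=13)}
step 4: add edge 1-6 (w=9); MST = {1-2(w=4) 1-3(w=8) 1-5(w=13) 1-6(w=9)}
step 5: add edge 4-6 (w=3); MST = {1-2(w=4) 1-3(w=8) 1-5(w=13) 1-6(w=9) 4-6(w=3)}
step 6: add edge 0-5 (w=14); MST = {0-5(w=14) 1-2(w=4) 1-3(w=8) 1-5(w=13) 1-6(w=9) 4-6(w=3)}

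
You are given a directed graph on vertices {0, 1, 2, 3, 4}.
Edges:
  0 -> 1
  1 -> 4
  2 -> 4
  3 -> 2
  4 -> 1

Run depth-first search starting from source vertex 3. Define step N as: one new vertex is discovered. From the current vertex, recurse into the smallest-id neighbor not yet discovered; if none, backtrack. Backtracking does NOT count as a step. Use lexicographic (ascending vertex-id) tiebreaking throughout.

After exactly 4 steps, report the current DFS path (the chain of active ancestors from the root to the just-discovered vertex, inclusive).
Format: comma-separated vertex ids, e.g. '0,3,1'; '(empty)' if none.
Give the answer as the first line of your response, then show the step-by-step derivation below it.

3,2,4,1

step 1: discover 3; path=3; order=3
step 2: discover 2; path=3>2; order=3,2
step 3: discover 4; path=3>2>4; order=3,2,4
step 4: discover 1; path=3>2>4>1; order=3,2,4,1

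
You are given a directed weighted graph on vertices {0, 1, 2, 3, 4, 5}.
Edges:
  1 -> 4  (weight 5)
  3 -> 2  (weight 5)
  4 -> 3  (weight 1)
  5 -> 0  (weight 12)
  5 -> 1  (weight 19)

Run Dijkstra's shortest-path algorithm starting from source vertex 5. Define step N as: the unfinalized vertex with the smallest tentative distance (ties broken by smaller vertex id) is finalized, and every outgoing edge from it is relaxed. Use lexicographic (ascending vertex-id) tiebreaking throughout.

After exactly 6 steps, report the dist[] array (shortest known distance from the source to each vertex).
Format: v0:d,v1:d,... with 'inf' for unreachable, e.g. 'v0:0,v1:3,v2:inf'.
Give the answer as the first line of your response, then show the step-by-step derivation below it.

v0:12,v1:19,v2:30,v3:25,v4:24,v5:0

step 1: dist = v0:12,v1:19,v2:inf,v3:inf,v4:inf,v5:0
step 2: dist = v0:12,v1:19,v2:inf,v3:inf,v4:inf,v5:0
step 3: dist = v0:12,v1:19,v2:inf,v3:inf,v4:24,v5:0
step 4: dist = v0:12,v1:19,v2:inf,v3:25,v4:24,v5:0
step 5: dist = v0:12,v1:19,v2:30,v3:25,v4:24,v5:0
step 6: dist = v0:12,v1:19,v2:30,v3:25,v4:24,v5:0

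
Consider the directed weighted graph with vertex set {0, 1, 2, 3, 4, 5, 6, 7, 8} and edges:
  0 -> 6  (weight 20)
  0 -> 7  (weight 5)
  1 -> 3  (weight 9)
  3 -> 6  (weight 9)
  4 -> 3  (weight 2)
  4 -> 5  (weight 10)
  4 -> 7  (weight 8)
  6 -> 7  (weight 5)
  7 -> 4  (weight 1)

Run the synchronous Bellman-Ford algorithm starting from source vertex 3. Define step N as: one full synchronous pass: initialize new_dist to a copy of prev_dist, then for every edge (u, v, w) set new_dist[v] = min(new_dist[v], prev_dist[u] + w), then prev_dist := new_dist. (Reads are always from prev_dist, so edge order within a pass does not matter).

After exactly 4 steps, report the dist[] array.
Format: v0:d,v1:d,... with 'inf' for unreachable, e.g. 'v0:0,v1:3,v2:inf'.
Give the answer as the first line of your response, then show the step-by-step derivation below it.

v0:inf,v1:inf,v2:inf,v3:0,v4:15,v5:25,v6:9,v7:14,v8:inf

step 1: dist = v0:inf,v1:inf,v2:inf,v3:0,v4:inf,v5:inf,v6:9,v7:inf,v8:inf
step 2: dist = v0:inf,v1:inf,v2:inf,v3:0,v4:inf,v5:inf,v6:9,v7:14,v8:inf
step 3: dist = v0:inf,v1:inf,v2:inf,v3:0,v4:15,v5:inf,v6:9,v7:14,v8:inf
step 4: dist = v0:inf,v1:inf,v2:inf,v3:0,v4:15,v5:25,v6:9,v7:14,v8:inf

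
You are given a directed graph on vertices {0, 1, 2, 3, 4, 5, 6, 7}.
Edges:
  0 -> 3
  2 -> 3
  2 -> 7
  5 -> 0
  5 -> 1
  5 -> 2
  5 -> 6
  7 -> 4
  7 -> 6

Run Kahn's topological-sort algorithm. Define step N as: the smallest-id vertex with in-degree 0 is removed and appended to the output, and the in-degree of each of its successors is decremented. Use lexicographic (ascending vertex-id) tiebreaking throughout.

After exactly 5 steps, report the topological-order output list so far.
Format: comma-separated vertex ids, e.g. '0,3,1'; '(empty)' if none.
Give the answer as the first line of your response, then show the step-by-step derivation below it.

5,0,1,2,3

step 1: output 5; order=[5]; indeg=(0,0,0,2,1,0,1,1)
step 2: output 0; order=[5,0]; indeg=(0,0,0,1,1,0,1,1)
step 3: output 1; order=[5,0,1]; indeg=(0,0,0,1,1,0,1,1)
step 4: output 2; order=[5,0,1,2]; indeg=(0,0,0,0,1,0,1,0)
step 5: output 3; order=[5,0,1,2,3]; indeg=(0,0,0,0,1,0,1,0)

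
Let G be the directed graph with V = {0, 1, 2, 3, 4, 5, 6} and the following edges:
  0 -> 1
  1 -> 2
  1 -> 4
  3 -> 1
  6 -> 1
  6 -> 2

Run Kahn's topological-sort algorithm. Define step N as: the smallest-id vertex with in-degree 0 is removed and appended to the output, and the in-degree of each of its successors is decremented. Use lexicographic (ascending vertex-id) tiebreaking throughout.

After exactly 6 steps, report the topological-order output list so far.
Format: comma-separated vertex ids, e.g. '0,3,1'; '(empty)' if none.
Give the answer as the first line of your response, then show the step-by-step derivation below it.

0,3,5,6,1,2

step 1: output 0; order=[0]; indeg=(0,2,2,0,1,0,0)
step 2: output 3; order=[0,3]; indeg=(0,1,2,0,1,0,0)
step 3: output 5; order=[0,3,5]; indeg=(0,1,2,0,1,0,0)
step 4: output 6; order=[0,3,5,6]; indeg=(0,0,1,0,1,0,0)
step 5: output 1; order=[0,3,5,6,1]; indeg=(0,0,0,0,0,0,0)
step 6: output 2; order=[0,3,5,6,1,2]; indeg=(0,0,0,0,0,0,0)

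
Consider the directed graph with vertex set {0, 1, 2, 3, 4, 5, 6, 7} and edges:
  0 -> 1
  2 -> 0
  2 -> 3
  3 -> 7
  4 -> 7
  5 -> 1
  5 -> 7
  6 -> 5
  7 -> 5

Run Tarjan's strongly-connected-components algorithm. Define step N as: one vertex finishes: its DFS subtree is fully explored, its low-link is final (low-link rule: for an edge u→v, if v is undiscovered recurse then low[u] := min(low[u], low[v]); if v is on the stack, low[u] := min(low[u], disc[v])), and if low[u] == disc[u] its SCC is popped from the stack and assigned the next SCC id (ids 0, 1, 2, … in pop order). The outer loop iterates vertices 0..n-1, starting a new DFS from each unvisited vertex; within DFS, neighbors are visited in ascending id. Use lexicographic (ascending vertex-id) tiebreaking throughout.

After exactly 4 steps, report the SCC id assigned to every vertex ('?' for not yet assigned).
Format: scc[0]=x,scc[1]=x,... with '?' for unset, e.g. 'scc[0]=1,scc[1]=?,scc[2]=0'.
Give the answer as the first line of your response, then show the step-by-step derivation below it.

scc[0]=1,scc[1]=0,scc[2]=?,scc[3]=?,scc[4]=?,scc[5]=2,scc[6]=?,scc[7]=2

step 1: low=(low[0]=0,low[1]=1,low[2]=?,low[3]=?,low[4]=?,low[5]=?,low[6]=?,low[7]=?); scc=(scc[0]=?,scc[1]=0,scc[2]=?,scc[3]=?,scc[4]=?,scc[5]=?,scc[6]=?,scc[7]=?)
step 2: low=(low[0]=0,low[1]=1,low[2]=?,low[3]=?,low[4]=?,low[5]=?,low[6]=?,low[7]=?); scc=(scc[0]=1,scc[1]=0,scc[2]=?,scc[3]=?,scc[4]=?,scc[5]=?,scc[6]=?,scc[7]=?)
step 3: low=(low[0]=0,low[1]=1,low[2]=2,low[3]=3,low[4]=?,low[5]=4,low[6]=?,low[7]=4); scc=(scc[0]=1,scc[1]=0,scc[2]=?,scc[3]=?,scc[4]=?,scc[5]=?,scc[6]=?,scc[7]=?)
step 4: low=(low[0]=0,low[1]=1,low[2]=2,low[3]=3,low[4]=?,low[5]=4,low[6]=?,low[7]=4); scc=(scc[0]=1,scc[1]=0,scc[2]=?,scc[3]=?,scc[4]=?,scc[5]=2,scc[6]=?,scc[7]=2)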